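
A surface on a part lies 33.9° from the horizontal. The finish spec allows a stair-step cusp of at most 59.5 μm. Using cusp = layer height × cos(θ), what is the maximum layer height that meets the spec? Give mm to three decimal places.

0.072 mm

cos(33.9°) = 0.8300; t_max = 0.0595/0.8300 = 0.072 mm.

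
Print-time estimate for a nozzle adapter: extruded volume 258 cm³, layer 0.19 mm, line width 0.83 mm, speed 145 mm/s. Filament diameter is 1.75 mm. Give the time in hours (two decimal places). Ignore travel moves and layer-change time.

Line area = 0.19 × 0.83, so 0.1577 mm².
Total extruded path = 258000/0.1577 = 1636017.8 mm.
Print-move time: 1636017.8 / 145 → 11282.9 s.
Converting: 11282.9 s = 3.13 hours.

3.13 hours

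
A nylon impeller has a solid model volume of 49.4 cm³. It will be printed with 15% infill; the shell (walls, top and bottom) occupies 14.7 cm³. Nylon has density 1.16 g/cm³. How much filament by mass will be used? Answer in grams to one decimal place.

Interior volume = 49.4 − 14.7, so 34.7 cm³.
Infill volume = 0.15 × 34.7, so 5.205 cm³.
Deposited volume: 14.7 + 5.205 → 19.905 cm³.
Mass: 19.905 × 1.16 → 23.0898 g.

23.1 g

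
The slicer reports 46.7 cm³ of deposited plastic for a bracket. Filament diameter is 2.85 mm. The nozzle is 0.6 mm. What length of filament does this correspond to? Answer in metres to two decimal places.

A = π r² = π × 1.425² = 6.3794 mm².
Length = 46.7 cm³ / 6.3794 mm² = 46700 / 6.3794 = 7320.44 mm = 7.32 m.

7.32 m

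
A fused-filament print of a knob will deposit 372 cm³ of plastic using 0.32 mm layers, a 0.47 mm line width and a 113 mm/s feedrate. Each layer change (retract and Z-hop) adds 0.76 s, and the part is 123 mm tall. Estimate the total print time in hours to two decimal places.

Bead cross-section: 0.32 × 0.47 → 0.1504 mm².
Total extruded path = 372000/0.1504 = 2473404.3 mm.
Print-move time = 2473404.3 / 113, so 21888.5 s.
Number of layers: 123 / 0.32 → 385 (rounded up).
Non-print overhead = 385 × 0.76, so 292.6 s.
Total = 21888.5 + 292.6 = 22181.1 s = 6.16 hours.

6.16 hours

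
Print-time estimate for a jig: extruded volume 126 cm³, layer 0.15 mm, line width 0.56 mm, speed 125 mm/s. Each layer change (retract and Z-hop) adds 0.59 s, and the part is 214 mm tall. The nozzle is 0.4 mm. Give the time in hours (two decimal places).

Line area = 0.15 × 0.56, so 0.084 mm².
Toolpath length = 126 cm³ / 0.084 mm² = 126000 / 0.084 = 1500000 mm.
Print-move time: 1500000 / 125 → 12000 s.
Layer count = ceil(214 / 0.15) = 1427.
Non-print overhead = 1427 × 0.59 = 841.93 s.
Total = 12000 + 841.93 = 12841.93 s = 3.57 hours.

3.57 hours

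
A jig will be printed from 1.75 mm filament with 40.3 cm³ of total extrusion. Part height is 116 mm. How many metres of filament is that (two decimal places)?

Filament cross-section = π × (1.75/2)² = 2.4053 mm².
Length = 40.3 cm³ / 2.4053 mm² = 40300 / 2.4053 = 16754.67 mm = 16.75 m.

16.75 m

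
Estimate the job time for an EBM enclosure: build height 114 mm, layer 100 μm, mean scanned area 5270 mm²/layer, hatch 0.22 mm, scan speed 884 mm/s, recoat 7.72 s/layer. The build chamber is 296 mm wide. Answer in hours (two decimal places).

Layer count = ceil(114 / 0.1) = 1140.
Hatch length per layer = 5270 / 0.22, so 23954.5 mm.
Scan time per layer = 23954.5 / 884 = 27.0979 s.
Per-layer time: 27.0979 + 7.72 → 34.8179 s.
Total: 1140 × 34.8179 s = 39692.406 s → 11.03 hours.

11.03 hours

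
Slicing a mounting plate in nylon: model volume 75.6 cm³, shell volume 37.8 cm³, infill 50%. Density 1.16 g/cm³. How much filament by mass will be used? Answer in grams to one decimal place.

65.8 g

Infill region: 75.6 − 37.8 → 37.8 cm³.
Infill volume = 0.50 × 37.8 = 18.9 cm³.
Deposited volume = 37.8 + 18.9 = 56.7 cm³.
Mass = 56.7 × 1.16 = 65.772 g.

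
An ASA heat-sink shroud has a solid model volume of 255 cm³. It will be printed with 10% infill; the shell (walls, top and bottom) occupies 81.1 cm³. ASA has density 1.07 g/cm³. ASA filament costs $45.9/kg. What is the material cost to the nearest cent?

$4.84

Volume inside the shell = 255 − 81.1 = 173.9 cm³.
Deposited infill: 0.10 × 173.9 → 17.39 cm³.
Deposited volume = 81.1 + 17.39, so 98.49 cm³.
Mass = 98.49 × 1.07 = 105.3843 g.
Cost = 105.3843 g / 1000 × $45.9/kg = $4.84.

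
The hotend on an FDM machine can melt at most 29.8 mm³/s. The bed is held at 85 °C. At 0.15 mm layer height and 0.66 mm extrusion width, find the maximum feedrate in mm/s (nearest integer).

301 mm/s

Bead cross-section: 0.15 × 0.66 → 0.099 mm².
Max speed = 29.8 / 0.099 = 301.01 ≈ 301 mm/s.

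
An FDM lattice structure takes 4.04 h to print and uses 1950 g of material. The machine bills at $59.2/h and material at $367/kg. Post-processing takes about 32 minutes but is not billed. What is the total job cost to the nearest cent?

$954.82

Time charge = 59.2 × 4.04, so $239.168.
Feedstock cost = 367 × 1950/1000, so $715.65.
Total = 239.168 + 715.65 = 954.818 ≈ $954.82.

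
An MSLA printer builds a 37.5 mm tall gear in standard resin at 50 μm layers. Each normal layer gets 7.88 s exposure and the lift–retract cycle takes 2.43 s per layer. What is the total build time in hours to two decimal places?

2.15 hours

Layer count = ceil(37.5 / 0.05) = 750.
Each layer takes: 7.88 + 2.43 → 10.31 s.
Total = 750 × 10.31 = 7732.5 s = 2.15 hours.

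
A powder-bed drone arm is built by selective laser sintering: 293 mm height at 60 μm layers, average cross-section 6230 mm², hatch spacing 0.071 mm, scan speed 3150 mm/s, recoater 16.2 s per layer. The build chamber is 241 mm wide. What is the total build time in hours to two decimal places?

Number of layers: 293 / 0.06 → 4884 (rounded up).
Hatch length per layer = 6230 / 0.071 = 87746.5 mm.
Scan time per layer = 87746.5 / 3150 = 27.856 s.
Layer cycle = 27.856 + 16.2, so 44.056 s.
Build time = 4884 × 44.056 = 215169.504 s = 59.77 hours.

59.77 hours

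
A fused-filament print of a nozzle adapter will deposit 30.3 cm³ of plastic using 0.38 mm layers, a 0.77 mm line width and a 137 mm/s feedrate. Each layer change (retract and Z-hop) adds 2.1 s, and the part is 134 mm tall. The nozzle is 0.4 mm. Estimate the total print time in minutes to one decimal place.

Bead cross-section: 0.38 × 0.77 → 0.2926 mm².
Total extruded path = 30300/0.2926 = 103554.3 mm.
Time extruding = 103554.3 / 137, so 755.9 s.
Layers = ⌈134/0.38⌉ = 353.
Non-print overhead = 353 × 2.1, so 741.3 s.
Altogether 755.9 + 741.3 = 1497.2 s, i.e. 25.0 minutes.

25.0 minutes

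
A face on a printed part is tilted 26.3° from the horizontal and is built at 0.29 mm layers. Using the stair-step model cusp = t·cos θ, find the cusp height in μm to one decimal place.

260.0 μm

cos(26.3°) = 0.8965, so cusp = 0.29 × 0.8965 = 0.259985 mm → 260.0 μm.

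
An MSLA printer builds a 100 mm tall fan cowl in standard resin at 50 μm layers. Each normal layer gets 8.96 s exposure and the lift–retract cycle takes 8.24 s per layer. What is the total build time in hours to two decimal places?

9.56 hours

Number of layers: 100 / 0.05 → 2000 (rounded up).
Cycle time: 8.96 + 8.24 → 17.2 s.
Build time: 2000 × 17.2 s = 34400 s, i.e. 9.56 hours.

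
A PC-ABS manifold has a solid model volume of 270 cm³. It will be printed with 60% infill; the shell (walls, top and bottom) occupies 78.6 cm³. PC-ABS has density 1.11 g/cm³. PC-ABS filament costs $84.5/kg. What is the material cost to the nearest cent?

Infill region = 270 − 78.6 = 191.4 cm³.
Infill volume = 0.60 × 191.4 = 114.84 cm³.
Deposited volume = 78.6 + 114.84, so 193.44 cm³.
Mass = 193.44 × 1.11 = 214.7184 g.
At $84.5/kg: 214.7184/1000 × 84.5 = $18.14.

$18.14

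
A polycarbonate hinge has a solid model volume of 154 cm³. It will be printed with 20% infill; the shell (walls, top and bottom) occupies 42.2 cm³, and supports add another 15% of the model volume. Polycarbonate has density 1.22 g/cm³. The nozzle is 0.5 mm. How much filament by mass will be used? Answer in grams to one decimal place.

Interior volume: 154 − 42.2 → 111.8 cm³.
Infill volume: 0.20 × 111.8 → 22.36 cm³.
Support: 0.15 × 154 → 23.1 cm³.
Deposited volume = 42.2 + 22.36 + 23.1 = 87.66 cm³.
Mass: 87.66 × 1.22 → 106.9452 g.

106.9 g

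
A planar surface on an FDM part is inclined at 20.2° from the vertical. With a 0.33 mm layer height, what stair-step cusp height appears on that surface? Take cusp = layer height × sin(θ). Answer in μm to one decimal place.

sin(20.2°) = 0.3453, so cusp = 0.33 × 0.3453 = 0.113949 mm → 113.9 μm.

113.9 μm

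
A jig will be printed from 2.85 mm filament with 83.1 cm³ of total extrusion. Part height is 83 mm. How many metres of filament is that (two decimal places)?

A = π r² = π × 1.425² = 6.3794 mm².
Length = 83.1 cm³ / 6.3794 mm² = 83100 / 6.3794 = 13026.3 mm = 13.03 m.

13.03 m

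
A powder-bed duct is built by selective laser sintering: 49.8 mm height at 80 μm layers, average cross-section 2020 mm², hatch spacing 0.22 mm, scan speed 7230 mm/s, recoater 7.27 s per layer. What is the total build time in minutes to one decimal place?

Layers = ⌈49.8/0.08⌉ = 623.
Hatch length per layer = 2020 / 0.22 = 9181.8 mm.
Per-layer scan time = 9181.8 / 7230, so 1.27 s.
Layer cycle = 1.27 + 7.27 = 8.54 s.
623 layers × 8.54 s/layer = 5320.42 s, i.e. 88.7 minutes.

88.7 minutes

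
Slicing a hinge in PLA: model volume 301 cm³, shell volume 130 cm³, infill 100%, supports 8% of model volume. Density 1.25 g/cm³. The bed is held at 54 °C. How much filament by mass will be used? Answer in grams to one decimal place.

406.4 g

Volume inside the shell: 301 − 130 → 171 cm³.
Infill deposited = 1.00 × 171, so 171 cm³.
Support: 0.08 × 301 → 24.08 cm³.
Total printed volume = 130 + 171 + 24.08, so 325.08 cm³.
Mass = 325.08 × 1.25, so 406.35 g.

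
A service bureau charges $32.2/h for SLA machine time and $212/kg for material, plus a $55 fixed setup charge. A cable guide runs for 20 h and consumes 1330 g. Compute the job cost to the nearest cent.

Time charge = 32.2 × 20, so $644.00.
Feedstock cost = 212 × 1330/1000 = $281.96.
Total = 644.00 + 281.96 + 55 = $980.96.

$980.96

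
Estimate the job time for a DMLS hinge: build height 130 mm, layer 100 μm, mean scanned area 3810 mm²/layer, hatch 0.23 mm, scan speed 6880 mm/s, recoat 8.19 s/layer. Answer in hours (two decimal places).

Layer count = ceil(130 / 0.1) = 1300.
Hatch length per layer = 3810 / 0.23, so 16565.2 mm.
Scan time per layer = 16565.2 / 6880 = 2.4077 s.
Layer cycle = 2.4077 + 8.19, so 10.5977 s.
Build time = 1300 × 10.5977 = 13777.01 s = 3.83 hours.

3.83 hours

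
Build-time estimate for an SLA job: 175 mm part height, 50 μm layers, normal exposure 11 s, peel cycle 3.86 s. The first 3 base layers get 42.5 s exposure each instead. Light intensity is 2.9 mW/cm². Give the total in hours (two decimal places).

Layer count = ceil(175 / 0.05) = 3500.
Base layers = 3 × (42.5 + 3.86), so 139.08 s.
Regular layers = 3497 × (11 + 3.86) = 51965.42 s.
Total = 139.08 + 51965.42 = 52104.5 s = 14.47 hours.

14.47 hours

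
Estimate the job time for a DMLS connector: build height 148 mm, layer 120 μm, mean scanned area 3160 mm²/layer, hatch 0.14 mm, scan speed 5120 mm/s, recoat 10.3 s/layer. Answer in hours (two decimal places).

Number of layers: 148 / 0.12 → 1234 (rounded up).
Scan path per layer = 3160 / 0.14 = 22571.4 mm.
Laser time per layer = 22571.4 / 5120, so 4.4085 s.
Per-layer time: 4.4085 + 10.3 → 14.7085 s.
Total: 1234 × 14.7085 s = 18150.289 s → 5.04 hours.

5.04 hours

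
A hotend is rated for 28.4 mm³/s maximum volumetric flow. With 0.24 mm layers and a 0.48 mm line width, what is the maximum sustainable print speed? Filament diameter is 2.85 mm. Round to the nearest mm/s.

Extrusion cross-section: 0.24 × 0.48 → 0.1152 mm².
v_max = Q/A = 28.4/0.1152 = 246.53 mm/s → 247 mm/s.

247 mm/s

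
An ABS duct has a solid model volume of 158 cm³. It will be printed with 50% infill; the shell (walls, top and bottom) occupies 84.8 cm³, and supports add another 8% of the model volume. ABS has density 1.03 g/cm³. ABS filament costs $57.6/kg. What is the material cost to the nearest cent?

$7.95

Infill region = 158 − 84.8, so 73.2 cm³.
Infill volume = 0.50 × 73.2, so 36.6 cm³.
Support: 0.08 × 158 → 12.64 cm³.
Total extruded: 84.8 + 36.6 + 12.64 → 134.04 cm³.
Mass = 134.04 × 1.03, so 138.0612 g.
Cost = 138.0612 g / 1000 × $57.6/kg = $7.95.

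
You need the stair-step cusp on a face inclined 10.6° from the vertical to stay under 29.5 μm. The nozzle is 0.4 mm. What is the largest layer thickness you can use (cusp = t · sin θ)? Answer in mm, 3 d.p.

Layer height = cusp / sin(10.6°) = 0.0295 / 0.1840 = 0.160 mm.

0.160 mm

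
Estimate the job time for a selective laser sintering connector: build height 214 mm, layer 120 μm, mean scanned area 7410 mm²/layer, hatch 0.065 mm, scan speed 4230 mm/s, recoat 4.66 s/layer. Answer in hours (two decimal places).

15.66 hours

Layers = ⌈214/0.12⌉ = 1784.
Scan path per layer = 7410 / 0.065 = 114000 mm.
Scan time per layer: 114000 / 4230 → 26.9504 s.
Layer cycle = 26.9504 + 4.66 = 31.6104 s.
1784 layers × 31.6104 s/layer = 56392.9536 s, i.e. 15.66 hours.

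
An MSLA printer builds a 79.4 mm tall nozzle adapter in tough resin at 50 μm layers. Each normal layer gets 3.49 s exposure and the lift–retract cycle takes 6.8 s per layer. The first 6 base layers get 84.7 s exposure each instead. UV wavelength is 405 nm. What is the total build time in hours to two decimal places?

4.67 hours

Number of layers: 79.4 / 0.05 → 1588 (rounded up).
Base layers = 6 × (84.7 + 6.8) = 549 s.
Remaining layers: 1582 × (3.49 + 6.8) → 16278.78 s.
Total = 549 + 16278.78 = 16827.78 s = 4.67 hours.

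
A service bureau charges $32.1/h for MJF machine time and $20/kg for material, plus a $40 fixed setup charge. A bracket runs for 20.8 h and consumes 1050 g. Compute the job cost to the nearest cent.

$728.68

Machine-time cost: 32.1 × 20.8 → $667.68.
Feedstock cost = 20 × 1050/1000, so $21.00.
Total = 667.68 + 21.00 + 40 = $728.68.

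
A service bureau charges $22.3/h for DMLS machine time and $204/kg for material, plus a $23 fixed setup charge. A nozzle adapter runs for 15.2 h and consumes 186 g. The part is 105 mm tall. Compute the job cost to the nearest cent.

$399.90

Machine cost = 22.3 × 15.2 = $338.96.
Material charge: 204 × 186/1000 → $37.944.
Adding setup: 338.96 + 37.944 + 23 → 399.904 ≈ $399.90.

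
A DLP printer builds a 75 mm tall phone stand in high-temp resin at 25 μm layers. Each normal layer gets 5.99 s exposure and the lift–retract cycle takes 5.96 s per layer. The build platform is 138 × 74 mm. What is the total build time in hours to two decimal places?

9.96 hours

Number of layers: 75 / 0.025 → 3000 (rounded up).
Cycle time = 5.99 + 5.96 = 11.95 s.
Total = 3000 × 11.95 = 35850 s = 9.96 hours.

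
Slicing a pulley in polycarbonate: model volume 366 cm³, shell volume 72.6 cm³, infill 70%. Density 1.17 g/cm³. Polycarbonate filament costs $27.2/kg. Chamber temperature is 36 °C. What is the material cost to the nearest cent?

Volume inside the shell = 366 − 72.6 = 293.4 cm³.
Deposited infill = 0.70 × 293.4 = 205.38 cm³.
Deposited volume: 72.6 + 205.38 → 277.98 cm³.
Mass: 277.98 × 1.17 → 325.2366 g.
Cost = 325.2366 g / 1000 × $27.2/kg = $8.85.

$8.85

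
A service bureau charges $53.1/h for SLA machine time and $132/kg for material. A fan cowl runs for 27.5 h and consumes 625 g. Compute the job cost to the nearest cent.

Machine-time cost = 53.1 × 27.5 = $1460.25.
Material cost = 132 × 625/1000 = $82.50.
Total = 1460.25 + 82.50 = $1542.75.

$1542.75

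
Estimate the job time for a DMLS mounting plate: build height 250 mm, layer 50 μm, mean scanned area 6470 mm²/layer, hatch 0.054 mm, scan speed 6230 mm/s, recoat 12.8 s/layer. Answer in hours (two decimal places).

44.49 hours

Number of layers: 250 / 0.05 → 5000 (rounded up).
Per-layer scan distance = 6470 / 0.054, so 119814.8 mm.
Scan time per layer = 119814.8 / 6230 = 19.2319 s.
Per-layer time = 19.2319 + 12.8, so 32.0319 s.
Total: 5000 × 32.0319 s = 160159.5 s → 44.49 hours.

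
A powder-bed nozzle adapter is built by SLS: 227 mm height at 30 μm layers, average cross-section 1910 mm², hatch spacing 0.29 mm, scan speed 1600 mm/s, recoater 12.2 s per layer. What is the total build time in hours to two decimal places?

Layers = ⌈227/0.03⌉ = 7567.
Per-layer scan distance = 1910 / 0.29, so 6586.2 mm.
Scan time per layer = 6586.2 / 1600, so 4.1164 s.
Per-layer time = 4.1164 + 12.2, so 16.3164 s.
Build time = 7567 × 16.3164 = 123466.1988 s = 34.30 hours.

34.30 hours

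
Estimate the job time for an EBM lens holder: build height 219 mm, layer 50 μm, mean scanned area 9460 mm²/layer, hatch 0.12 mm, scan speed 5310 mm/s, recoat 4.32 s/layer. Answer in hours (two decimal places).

Layer count = ceil(219 / 0.05) = 4380.
Scan path per layer = 9460 / 0.12 = 78833.3 mm.
Per-layer scan time = 78833.3 / 5310, so 14.8462 s.
Layer cycle = 14.8462 + 4.32, so 19.1662 s.
Build time = 4380 × 19.1662 = 83947.956 s = 23.32 hours.

23.32 hours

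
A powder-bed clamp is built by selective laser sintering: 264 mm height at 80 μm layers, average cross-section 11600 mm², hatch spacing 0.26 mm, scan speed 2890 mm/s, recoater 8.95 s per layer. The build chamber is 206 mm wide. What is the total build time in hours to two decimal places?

Layers = ⌈264/0.08⌉ = 3300.
Scan path per layer = 11600 / 0.26, so 44615.4 mm.
Laser time per layer: 44615.4 / 2890 → 15.4379 s.
Time per layer = 15.4379 + 8.95 = 24.3879 s.
Build time = 3300 × 24.3879 = 80480.07 s = 22.36 hours.

22.36 hours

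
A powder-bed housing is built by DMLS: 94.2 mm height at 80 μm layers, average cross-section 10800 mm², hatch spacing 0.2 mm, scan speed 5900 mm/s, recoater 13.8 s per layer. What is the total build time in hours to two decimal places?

7.51 hours

Layer count = ceil(94.2 / 0.08) = 1178.
Hatch length per layer: 10800 / 0.2 → 54000 mm.
Per-layer scan time = 54000 / 5900 = 9.1525 s.
Per-layer time = 9.1525 + 13.8, so 22.9525 s.
Total: 1178 × 22.9525 s = 27038.045 s → 7.51 hours.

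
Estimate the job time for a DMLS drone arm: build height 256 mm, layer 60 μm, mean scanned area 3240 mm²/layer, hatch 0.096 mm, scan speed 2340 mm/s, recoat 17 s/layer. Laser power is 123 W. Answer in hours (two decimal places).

37.25 hours

Layer count = ceil(256 / 0.06) = 4267.
Per-layer scan distance: 3240 / 0.096 → 33750 mm.
Scan time per layer = 33750 / 2340, so 14.4231 s.
Per-layer time = 14.4231 + 17, so 31.4231 s.
Build time = 4267 × 31.4231 = 134082.3677 s = 37.25 hours.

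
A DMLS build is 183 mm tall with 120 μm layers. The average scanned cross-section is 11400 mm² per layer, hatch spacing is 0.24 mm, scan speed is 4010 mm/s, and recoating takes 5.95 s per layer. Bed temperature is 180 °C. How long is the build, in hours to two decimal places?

7.54 hours

Layer count = ceil(183 / 0.12) = 1525.
Scan path per layer: 11400 / 0.24 → 47500 mm.
Scan time per layer: 47500 / 4010 → 11.8454 s.
Layer cycle = 11.8454 + 5.95, so 17.7954 s.
Total: 1525 × 17.7954 s = 27137.985 s → 7.54 hours.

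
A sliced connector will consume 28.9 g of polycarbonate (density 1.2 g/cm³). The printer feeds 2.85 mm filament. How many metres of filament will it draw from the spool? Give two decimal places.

Volume = 28.9 g / 1.2 g·cm⁻³ = 24.0833 cm³ = 24083.3 mm³.
Cross-section of 2.85 mm filament: π·(2.85/2)² = 6.3794 mm².
Length = 24083.3 / 6.3794 = 3775.17 mm = 3.78 m.

3.78 m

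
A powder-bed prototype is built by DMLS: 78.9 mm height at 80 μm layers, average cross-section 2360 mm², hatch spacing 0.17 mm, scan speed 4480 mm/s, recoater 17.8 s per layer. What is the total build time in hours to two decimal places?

Number of layers: 78.9 / 0.08 → 987 (rounded up).
Per-layer scan distance = 2360 / 0.17, so 13882.4 mm.
Scan time per layer = 13882.4 / 4480 = 3.0988 s.
Time per layer = 3.0988 + 17.8 = 20.8988 s.
Build time = 987 × 20.8988 = 20627.1156 s = 5.73 hours.

5.73 hours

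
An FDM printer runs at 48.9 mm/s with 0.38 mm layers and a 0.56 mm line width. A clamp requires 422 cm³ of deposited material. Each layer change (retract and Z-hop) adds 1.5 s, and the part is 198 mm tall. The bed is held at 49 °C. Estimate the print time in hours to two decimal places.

Bead cross-section = 0.38 × 0.56 = 0.2128 mm².
Total extruded path = 422000/0.2128 = 1983082.7 mm.
Extrusion time = 1983082.7 / 48.9 = 40553.8 s.
Number of layers: 198 / 0.38 → 522 (rounded up).
Layer-change overhead: 522 × 1.5 → 783 s.
Altogether 40553.8 + 783 = 41336.8 s, i.e. 11.48 hours.

11.48 hours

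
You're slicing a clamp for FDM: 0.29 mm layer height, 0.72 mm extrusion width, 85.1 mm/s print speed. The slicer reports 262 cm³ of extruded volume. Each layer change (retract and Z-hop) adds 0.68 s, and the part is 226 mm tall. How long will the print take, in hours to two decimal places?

Line area = 0.29 × 0.72, so 0.2088 mm².
Total extruded path = 262000/0.2088 = 1254789.3 mm.
Print-move time = 1254789.3 / 85.1, so 14744.9 s.
Layers = ⌈226/0.29⌉ = 780.
Non-print overhead = 780 × 0.68 = 530.4 s.
Total = 14744.9 + 530.4 = 15275.3 s = 4.24 hours.

4.24 hours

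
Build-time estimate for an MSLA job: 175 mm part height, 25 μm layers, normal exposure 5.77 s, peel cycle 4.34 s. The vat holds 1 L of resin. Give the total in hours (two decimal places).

19.66 hours

Number of layers: 175 / 0.025 → 7000 (rounded up).
Each layer takes: 5.77 + 4.34 → 10.11 s.
Build time: 7000 × 10.11 s = 70770 s, i.e. 19.66 hours.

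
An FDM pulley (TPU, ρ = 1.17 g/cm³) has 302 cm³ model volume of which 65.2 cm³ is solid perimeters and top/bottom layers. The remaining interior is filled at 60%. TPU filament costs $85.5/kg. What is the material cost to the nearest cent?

Volume inside the shell: 302 − 65.2 → 236.8 cm³.
Deposited infill = 0.60 × 236.8, so 142.08 cm³.
Deposited volume: 65.2 + 142.08 → 207.28 cm³.
Mass = 207.28 × 1.17 = 242.5176 g.
Cost = 242.5176 g / 1000 × $85.5/kg = $20.74.

$20.74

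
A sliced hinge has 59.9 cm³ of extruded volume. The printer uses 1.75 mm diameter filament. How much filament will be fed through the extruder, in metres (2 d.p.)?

Filament cross-section = π × (1.75/2)² = 2.4053 mm².
Length = 59.9 cm³ / 2.4053 mm² = 59900 / 2.4053 = 24903.34 mm = 24.90 m.

24.90 m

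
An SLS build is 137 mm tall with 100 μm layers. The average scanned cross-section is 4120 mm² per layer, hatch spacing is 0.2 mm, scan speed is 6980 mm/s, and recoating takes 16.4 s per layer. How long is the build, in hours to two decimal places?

7.36 hours

Layers = ⌈137/0.1⌉ = 1370.
Scan path per layer = 4120 / 0.2 = 20600 mm.
Laser time per layer = 20600 / 6980 = 2.9513 s.
Time per layer: 2.9513 + 16.4 → 19.3513 s.
1370 layers × 19.3513 s/layer = 26511.281 s, i.e. 7.36 hours.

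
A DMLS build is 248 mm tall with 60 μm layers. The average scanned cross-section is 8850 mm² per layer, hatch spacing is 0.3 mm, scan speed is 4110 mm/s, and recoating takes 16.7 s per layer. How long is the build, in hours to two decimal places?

Number of layers: 248 / 0.06 → 4134 (rounded up).
Per-layer scan distance = 8850 / 0.3, so 29500 mm.
Scan time per layer = 29500 / 4110, so 7.1776 s.
Per-layer time = 7.1776 + 16.7 = 23.8776 s.
Total: 4134 × 23.8776 s = 98709.9984 s → 27.42 hours.

27.42 hours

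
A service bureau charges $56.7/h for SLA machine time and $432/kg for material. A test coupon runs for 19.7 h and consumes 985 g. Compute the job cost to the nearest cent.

$1542.51

Machine cost = 56.7 × 19.7, so $1116.99.
Feedstock cost = 432 × 985/1000 = $425.52.
Total = 1116.99 + 425.52 = $1542.51.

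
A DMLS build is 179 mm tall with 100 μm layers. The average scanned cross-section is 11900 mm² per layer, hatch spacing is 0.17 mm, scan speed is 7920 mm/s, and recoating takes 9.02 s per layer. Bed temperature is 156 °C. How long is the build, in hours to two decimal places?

8.88 hours

Layers = ⌈179/0.1⌉ = 1790.
Per-layer scan distance = 11900 / 0.17 = 70000 mm.
Per-layer scan time = 70000 / 7920, so 8.8384 s.
Layer cycle = 8.8384 + 9.02, so 17.8584 s.
Build time = 1790 × 17.8584 = 31966.536 s = 8.88 hours.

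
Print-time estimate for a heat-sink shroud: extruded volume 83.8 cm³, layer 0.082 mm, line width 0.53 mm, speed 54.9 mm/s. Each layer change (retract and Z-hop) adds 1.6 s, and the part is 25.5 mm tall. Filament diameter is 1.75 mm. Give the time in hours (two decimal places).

Line area = 0.082 × 0.53, so 0.04346 mm².
Total extruded path = 83800/0.04346 = 1928209.8 mm.
Time extruding: 1928209.8 / 54.9 → 35122.2 s.
Layer count = ceil(25.5 / 0.082) = 311.
Z-hop total = 311 × 1.6 = 497.6 s.
Total = 35122.2 + 497.6 = 35619.8 s = 9.89 hours.

9.89 hours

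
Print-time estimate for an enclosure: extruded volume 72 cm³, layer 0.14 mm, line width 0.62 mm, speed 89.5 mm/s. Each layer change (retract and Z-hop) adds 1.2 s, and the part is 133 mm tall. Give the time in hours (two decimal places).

Extrusion cross-section: 0.14 × 0.62 → 0.0868 mm².
Path length: 72000 mm³ / 0.0868 mm² → 829493.1 mm.
Time extruding = 829493.1 / 89.5 = 9268.1 s.
Layer count = ceil(133 / 0.14) = 950.
Layer-change overhead = 950 × 1.2, so 1140 s.
Altogether 9268.1 + 1140 = 10408.1 s, i.e. 2.89 hours.

2.89 hours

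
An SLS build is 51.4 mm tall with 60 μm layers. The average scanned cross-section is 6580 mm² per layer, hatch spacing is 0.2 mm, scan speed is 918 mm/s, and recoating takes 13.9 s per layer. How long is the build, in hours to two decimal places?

Number of layers: 51.4 / 0.06 → 857 (rounded up).
Hatch length per layer = 6580 / 0.2, so 32900 mm.
Scan time per layer: 32900 / 918 → 35.8388 s.
Layer cycle = 35.8388 + 13.9 = 49.7388 s.
Build time = 857 × 49.7388 = 42626.1516 s = 11.84 hours.

11.84 hours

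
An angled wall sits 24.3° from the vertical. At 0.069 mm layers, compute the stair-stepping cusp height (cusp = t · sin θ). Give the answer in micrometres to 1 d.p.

28.4 μm

sin(24.3°) = 0.4115, so cusp = 0.069 × 0.4115 = 0.028394 mm → 28.4 μm.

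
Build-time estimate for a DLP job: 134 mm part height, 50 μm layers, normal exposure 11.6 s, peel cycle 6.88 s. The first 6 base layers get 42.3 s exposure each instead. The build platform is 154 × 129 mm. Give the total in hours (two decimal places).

Layers = ⌈134/0.05⌉ = 2680.
Bottom layers = 6 × (42.3 + 6.88), so 295.08 s.
Remaining layers: 2674 × (11.6 + 6.88) → 49415.52 s.
Sum: 295.08 + 49415.52 = 49710.6 s → 13.81 hours.

13.81 hours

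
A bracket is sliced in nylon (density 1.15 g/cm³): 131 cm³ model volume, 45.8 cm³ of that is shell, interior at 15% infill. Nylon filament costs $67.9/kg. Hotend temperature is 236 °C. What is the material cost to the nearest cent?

$4.57

Volume inside the shell = 131 − 45.8 = 85.2 cm³.
Infill volume = 0.15 × 85.2 = 12.78 cm³.
Total printed volume: 45.8 + 12.78 → 58.58 cm³.
Mass = 58.58 × 1.15 = 67.367 g.
Cost = 67.367 g / 1000 × $67.9/kg = $4.57.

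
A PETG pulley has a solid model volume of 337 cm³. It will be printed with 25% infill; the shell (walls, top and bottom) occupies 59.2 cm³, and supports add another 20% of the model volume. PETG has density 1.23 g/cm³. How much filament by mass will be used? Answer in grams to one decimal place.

241.1 g

Infill region = 337 − 59.2, so 277.8 cm³.
Infill volume = 0.25 × 277.8 = 69.45 cm³.
Support: 0.20 × 337 → 67.4 cm³.
Total extruded = 59.2 + 69.45 + 67.4 = 196.05 cm³.
Mass = 196.05 × 1.23, so 241.1415 g.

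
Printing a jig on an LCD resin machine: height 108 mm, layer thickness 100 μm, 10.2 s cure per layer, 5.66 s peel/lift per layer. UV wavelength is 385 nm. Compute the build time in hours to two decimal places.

Number of layers: 108 / 0.1 → 1080 (rounded up).
Cycle time = 10.2 + 5.66, so 15.86 s.
Total = 1080 × 15.86 = 17128.8 s = 4.76 hours.

4.76 hours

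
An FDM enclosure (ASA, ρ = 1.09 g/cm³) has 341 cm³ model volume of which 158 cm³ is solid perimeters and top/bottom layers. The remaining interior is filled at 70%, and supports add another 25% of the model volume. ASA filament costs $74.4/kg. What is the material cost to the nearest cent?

$30.11

Interior volume = 341 − 158 = 183 cm³.
Deposited infill = 0.70 × 183 = 128.1 cm³.
Support: 0.25 × 341 → 85.25 cm³.
Total extruded = 158 + 128.1 + 85.25 = 371.35 cm³.
Mass = 371.35 × 1.09 = 404.7715 g.
At $74.4/kg: 404.7715/1000 × 74.4 = $30.11.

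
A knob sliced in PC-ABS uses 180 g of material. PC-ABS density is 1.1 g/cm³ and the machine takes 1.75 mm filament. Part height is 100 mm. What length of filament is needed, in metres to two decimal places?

Volume = 180 g / 1.1 g·cm⁻³ = 163.6364 cm³ = 163636.4 mm³.
A = π r² = π × 0.875² = 2.4053 mm².
L = V/A = 163636.4/2.4053 = 68031.6 mm → 68.03 m.

68.03 m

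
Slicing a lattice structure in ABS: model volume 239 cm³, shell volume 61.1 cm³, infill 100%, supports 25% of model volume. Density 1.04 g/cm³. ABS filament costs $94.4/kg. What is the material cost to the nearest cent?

Infill region = 239 − 61.1 = 177.9 cm³.
Infill volume: 1.00 × 177.9 → 177.9 cm³.
Support: 0.25 × 239 → 59.75 cm³.
Total extruded = 61.1 + 177.9 + 59.75, so 298.75 cm³.
Mass = 298.75 × 1.04 = 310.7 g.
At $94.4/kg: 310.7/1000 × 94.4 = $29.33.

$29.33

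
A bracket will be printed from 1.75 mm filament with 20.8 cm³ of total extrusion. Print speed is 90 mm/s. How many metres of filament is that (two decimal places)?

Cross-section of 1.75 mm filament: π·(1.75/2)² = 2.4053 mm².
Length = 20.8 cm³ / 2.4053 mm² = 20800 / 2.4053 = 8647.57 mm = 8.65 m.

8.65 m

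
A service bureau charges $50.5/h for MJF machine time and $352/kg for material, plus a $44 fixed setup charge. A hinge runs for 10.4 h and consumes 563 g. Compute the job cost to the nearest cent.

Machine-time cost = 50.5 × 10.4, so $525.20.
Material charge = 352 × 563/1000, so $198.176.
Total = 525.20 + 198.176 + 44 = 767.376 ≈ $767.38.

$767.38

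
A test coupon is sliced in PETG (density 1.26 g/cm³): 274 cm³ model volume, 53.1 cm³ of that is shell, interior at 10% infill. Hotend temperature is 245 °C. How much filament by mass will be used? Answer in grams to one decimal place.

94.7 g

Volume inside the shell = 274 − 53.1, so 220.9 cm³.
Infill deposited: 0.10 × 220.9 → 22.09 cm³.
Deposited volume = 53.1 + 22.09 = 75.19 cm³.
Mass = 75.19 × 1.26 = 94.7394 g.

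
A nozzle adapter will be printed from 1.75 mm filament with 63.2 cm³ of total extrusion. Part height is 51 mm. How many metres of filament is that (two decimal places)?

26.28 m

Cross-section of 1.75 mm filament: π·(1.75/2)² = 2.4053 mm².
L = 63200 mm³ / 2.4053 mm² = 26275.31 mm, i.e. 26.28 m.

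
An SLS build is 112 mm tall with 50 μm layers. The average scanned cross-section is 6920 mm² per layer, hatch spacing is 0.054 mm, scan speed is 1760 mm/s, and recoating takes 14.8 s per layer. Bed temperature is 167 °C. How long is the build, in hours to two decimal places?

54.51 hours

Layers = ⌈112/0.05⌉ = 2240.
Hatch length per layer = 6920 / 0.054 = 128148.1 mm.
Per-layer scan time = 128148.1 / 1760, so 72.8114 s.
Time per layer: 72.8114 + 14.8 → 87.6114 s.
Total: 2240 × 87.6114 s = 196249.536 s → 54.51 hours.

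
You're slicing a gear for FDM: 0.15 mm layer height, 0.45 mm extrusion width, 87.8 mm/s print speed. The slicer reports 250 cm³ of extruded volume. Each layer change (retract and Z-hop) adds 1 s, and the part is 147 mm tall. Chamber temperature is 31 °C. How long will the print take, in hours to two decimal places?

Bead cross-section = 0.15 × 0.45, so 0.0675 mm².
Total extruded path = 250000/0.0675 = 3703703.7 mm.
Extrusion time = 3703703.7 / 87.8, so 42183.4 s.
Layers = ⌈147/0.15⌉ = 980.
Layer-change overhead = 980 × 1 = 980 s.
Altogether 42183.4 + 980 = 43163.4 s, i.e. 11.99 hours.

11.99 hours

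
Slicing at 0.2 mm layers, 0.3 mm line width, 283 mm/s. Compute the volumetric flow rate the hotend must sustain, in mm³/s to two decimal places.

16.98

Extrusion cross-section = 0.2 × 0.3, so 0.06 mm².
Q = v·A = 283 × 0.06 = 16.98 mm³/s.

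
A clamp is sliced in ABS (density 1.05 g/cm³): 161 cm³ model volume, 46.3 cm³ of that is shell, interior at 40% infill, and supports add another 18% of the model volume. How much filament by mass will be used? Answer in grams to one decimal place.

127.2 g

Interior volume = 161 − 46.3 = 114.7 cm³.
Infill deposited: 0.40 × 114.7 → 45.88 cm³.
Support: 0.18 × 161 → 28.98 cm³.
Deposited volume = 46.3 + 45.88 + 28.98 = 121.16 cm³.
Mass = 121.16 × 1.05 = 127.218 g.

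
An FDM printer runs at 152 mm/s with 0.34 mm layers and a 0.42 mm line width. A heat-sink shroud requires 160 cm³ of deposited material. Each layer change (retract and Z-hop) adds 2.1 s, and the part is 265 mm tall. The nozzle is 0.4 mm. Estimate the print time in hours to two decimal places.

2.50 hours

Line area = 0.34 × 0.42, so 0.1428 mm².
Total extruded path = 160000/0.1428 = 1120448.2 mm.
Extrusion time = 1120448.2 / 152 = 7371.4 s.
Number of layers: 265 / 0.34 → 780 (rounded up).
Layer-change overhead = 780 × 2.1, so 1638 s.
Altogether 7371.4 + 1638 = 9009.4 s, i.e. 2.50 hours.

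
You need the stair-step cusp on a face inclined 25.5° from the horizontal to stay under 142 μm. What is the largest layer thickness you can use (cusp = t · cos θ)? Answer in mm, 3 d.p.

0.157 mm

t = h_c / cos θ = 0.142 / 0.9026 = 0.157 mm.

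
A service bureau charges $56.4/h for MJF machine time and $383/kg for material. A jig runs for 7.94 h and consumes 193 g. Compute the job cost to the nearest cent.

$521.74

Machine cost: 56.4 × 7.94 → $447.816.
Material charge = 383 × 193/1000, so $73.919.
Job cost: 447.816 + 73.919 = 521.735 ≈ $521.74.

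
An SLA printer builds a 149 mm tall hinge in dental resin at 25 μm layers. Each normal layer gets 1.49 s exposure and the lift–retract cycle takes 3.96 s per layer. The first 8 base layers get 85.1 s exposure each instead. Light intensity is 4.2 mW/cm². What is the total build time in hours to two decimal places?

9.21 hours

Number of layers: 149 / 0.025 → 5960 (rounded up).
Burn-in layers: 8 × (85.1 + 3.96) → 712.48 s.
Normal layers: 5952 × (1.49 + 3.96) → 32438.4 s.
Total = 712.48 + 32438.4 = 33150.88 s = 9.21 hours.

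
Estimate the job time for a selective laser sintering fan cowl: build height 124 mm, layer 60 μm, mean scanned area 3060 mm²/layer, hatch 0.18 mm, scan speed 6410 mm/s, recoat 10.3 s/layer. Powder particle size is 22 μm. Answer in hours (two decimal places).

Layers = ⌈124/0.06⌉ = 2067.
Hatch length per layer = 3060 / 0.18 = 17000 mm.
Per-layer scan time = 17000 / 6410, so 2.6521 s.
Per-layer time: 2.6521 + 10.3 → 12.9521 s.
2067 layers × 12.9521 s/layer = 26771.9907 s, i.e. 7.44 hours.

7.44 hours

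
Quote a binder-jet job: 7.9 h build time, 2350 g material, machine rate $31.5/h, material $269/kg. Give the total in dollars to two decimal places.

Time charge: 31.5 × 7.9 → $248.85.
Material cost: 269 × 2350/1000 → $632.15.
Total = 248.85 + 632.15 = $881.00.

$881.00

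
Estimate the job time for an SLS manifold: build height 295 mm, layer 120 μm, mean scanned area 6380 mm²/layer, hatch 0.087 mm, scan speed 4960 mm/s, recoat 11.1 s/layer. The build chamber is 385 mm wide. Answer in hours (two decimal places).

Layer count = ceil(295 / 0.12) = 2459.
Per-layer scan distance: 6380 / 0.087 → 73333.3 mm.
Scan time per layer = 73333.3 / 4960, so 14.7849 s.
Layer cycle = 14.7849 + 11.1, so 25.8849 s.
Build time = 2459 × 25.8849 = 63650.9691 s = 17.68 hours.

17.68 hours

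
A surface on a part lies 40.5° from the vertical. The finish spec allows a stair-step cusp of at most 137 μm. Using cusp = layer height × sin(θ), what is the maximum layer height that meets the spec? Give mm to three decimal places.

0.211 mm

t = h_c / sin θ = 0.137 / 0.6494 = 0.211 mm.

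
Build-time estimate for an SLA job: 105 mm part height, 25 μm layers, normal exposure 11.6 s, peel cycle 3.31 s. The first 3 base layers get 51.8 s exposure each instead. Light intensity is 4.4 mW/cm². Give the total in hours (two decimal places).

17.43 hours

Layers = ⌈105/0.025⌉ = 4200.
Base layers: 3 × (51.8 + 3.31) → 165.33 s.
Normal layers: 4197 × (11.6 + 3.31) → 62577.27 s.
Total = 165.33 + 62577.27 = 62742.6 s = 17.43 hours.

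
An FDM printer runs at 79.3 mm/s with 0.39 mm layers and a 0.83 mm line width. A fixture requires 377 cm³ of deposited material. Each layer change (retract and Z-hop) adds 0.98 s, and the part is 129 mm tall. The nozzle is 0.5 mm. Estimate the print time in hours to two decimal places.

Bead cross-section: 0.39 × 0.83 → 0.3237 mm².
Total extruded path = 377000/0.3237 = 1164658.6 mm.
Print-move time = 1164658.6 / 79.3 = 14686.7 s.
Number of layers: 129 / 0.39 → 331 (rounded up).
Z-hop total = 331 × 0.98 = 324.38 s.
Altogether 14686.7 + 324.38 = 15011.08 s, i.e. 4.17 hours.

4.17 hours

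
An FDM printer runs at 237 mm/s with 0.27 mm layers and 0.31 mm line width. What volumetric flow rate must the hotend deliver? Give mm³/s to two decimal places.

19.84

Bead cross-section = 0.27 × 0.31, so 0.0837 mm².
Q = v·A = 237 × 0.0837 = 19.84 mm³/s.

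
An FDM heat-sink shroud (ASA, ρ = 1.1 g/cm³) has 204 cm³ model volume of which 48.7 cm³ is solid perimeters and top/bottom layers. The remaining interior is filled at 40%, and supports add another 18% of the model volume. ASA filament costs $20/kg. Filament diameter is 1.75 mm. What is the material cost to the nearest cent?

Volume inside the shell = 204 − 48.7, so 155.3 cm³.
Deposited infill = 0.40 × 155.3 = 62.12 cm³.
Support: 0.18 × 204 → 36.72 cm³.
Total printed volume = 48.7 + 62.12 + 36.72, so 147.54 cm³.
Mass = 147.54 × 1.1, so 162.294 g.
Cost = 162.294 g / 1000 × $20/kg = $3.25.

$3.25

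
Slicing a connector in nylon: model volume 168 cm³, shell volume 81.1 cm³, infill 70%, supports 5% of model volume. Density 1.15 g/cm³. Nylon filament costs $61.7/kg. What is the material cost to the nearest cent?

$10.67

Infill region = 168 − 81.1, so 86.9 cm³.
Deposited infill = 0.70 × 86.9 = 60.83 cm³.
Support: 0.05 × 168 → 8.4 cm³.
Total extruded = 81.1 + 60.83 + 8.4 = 150.33 cm³.
Mass = 150.33 × 1.15, so 172.8795 g.
At $61.7/kg: 172.8795/1000 × 61.7 = $10.67.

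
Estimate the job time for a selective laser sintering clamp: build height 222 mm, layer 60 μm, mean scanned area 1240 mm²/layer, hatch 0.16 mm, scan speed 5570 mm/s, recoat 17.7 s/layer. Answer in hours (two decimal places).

Number of layers: 222 / 0.06 → 3700 (rounded up).
Per-layer scan distance: 1240 / 0.16 → 7750 mm.
Scan time per layer: 7750 / 5570 → 1.3914 s.
Per-layer time = 1.3914 + 17.7, so 19.0914 s.
Total: 3700 × 19.0914 s = 70638.18 s → 19.62 hours.

19.62 hours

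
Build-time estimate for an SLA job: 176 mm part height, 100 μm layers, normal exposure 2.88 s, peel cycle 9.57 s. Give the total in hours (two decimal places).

6.09 hours

Layer count = ceil(176 / 0.1) = 1760.
Each layer takes = 2.88 + 9.57 = 12.45 s.
Build time: 1760 × 12.45 s = 21912 s, i.e. 6.09 hours.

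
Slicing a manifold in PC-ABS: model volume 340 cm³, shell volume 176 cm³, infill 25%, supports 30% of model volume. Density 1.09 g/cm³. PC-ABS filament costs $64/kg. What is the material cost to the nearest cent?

$22.25

Interior volume = 340 − 176 = 164 cm³.
Infill deposited: 0.25 × 164 → 41 cm³.
Support = 0.30 × 340 = 102 cm³.
Deposited volume = 176 + 41 + 102 = 319 cm³.
Mass = 319 × 1.09 = 347.71 g.
Cost = 347.71 g / 1000 × $64/kg = $22.25.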